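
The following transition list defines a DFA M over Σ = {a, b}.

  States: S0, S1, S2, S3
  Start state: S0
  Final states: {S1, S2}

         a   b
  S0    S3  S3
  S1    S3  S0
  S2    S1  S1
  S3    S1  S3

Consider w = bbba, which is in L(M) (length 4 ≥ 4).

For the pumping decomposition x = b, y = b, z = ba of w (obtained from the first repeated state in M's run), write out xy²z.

bbbba

xy^2z = b·b·b·ba = bbbba.
Reading y = b takes M from S3 back to S3, so after x·y·y the machine is still in S3, and z then leads to the accepting state S1. Hence bbbba ∈ L(M).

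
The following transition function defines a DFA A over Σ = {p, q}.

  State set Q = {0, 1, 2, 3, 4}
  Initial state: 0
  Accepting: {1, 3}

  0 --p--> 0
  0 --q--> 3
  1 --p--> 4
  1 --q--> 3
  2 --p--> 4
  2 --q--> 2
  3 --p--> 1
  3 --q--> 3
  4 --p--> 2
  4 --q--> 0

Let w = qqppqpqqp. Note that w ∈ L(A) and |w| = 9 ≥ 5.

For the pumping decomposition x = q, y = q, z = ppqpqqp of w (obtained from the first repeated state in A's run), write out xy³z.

xy^3z = q·q·q·q·ppqpqqp = qqqqppqpqqp.
Reading y = q takes A from 3 back to 3, so after x·y·y·y the machine is still in 3, and z then leads to the accepting state 1. Hence qqqqppqpqqp ∈ L(A).

qqqqppqpqqp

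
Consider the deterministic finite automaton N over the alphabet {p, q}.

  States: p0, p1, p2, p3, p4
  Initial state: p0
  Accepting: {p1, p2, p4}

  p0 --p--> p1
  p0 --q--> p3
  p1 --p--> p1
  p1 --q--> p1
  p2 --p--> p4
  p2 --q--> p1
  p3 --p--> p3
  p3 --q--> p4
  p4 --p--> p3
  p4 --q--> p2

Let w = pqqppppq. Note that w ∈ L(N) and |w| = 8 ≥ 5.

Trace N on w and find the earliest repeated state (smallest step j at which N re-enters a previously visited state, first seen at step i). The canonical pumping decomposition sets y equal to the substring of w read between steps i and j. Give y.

State sequence: p0 -p-> p1 -q-> p1 -q-> p1 -p-> p1 -p-> p1 -p-> p1 -p-> p1 -q-> p1
First repeat at step 2: p1 was already visited.

So i = 1, j = 2, giving x = w[0:1] = p, y = w[1:2] = q, z = w[2:8] = qppppq.
Check: |xy| = 2 ≤ 5 and |y| = 1 ≥ 1. Reading y takes N from p1 back to p1, so every xyⁱz is accepted.
Since N has 5 states, any run of length ≥ 5 visits 5+1 states, so by pigeonhole some state repeats within the first 5 steps — that repeat gives the pumpable loop.

q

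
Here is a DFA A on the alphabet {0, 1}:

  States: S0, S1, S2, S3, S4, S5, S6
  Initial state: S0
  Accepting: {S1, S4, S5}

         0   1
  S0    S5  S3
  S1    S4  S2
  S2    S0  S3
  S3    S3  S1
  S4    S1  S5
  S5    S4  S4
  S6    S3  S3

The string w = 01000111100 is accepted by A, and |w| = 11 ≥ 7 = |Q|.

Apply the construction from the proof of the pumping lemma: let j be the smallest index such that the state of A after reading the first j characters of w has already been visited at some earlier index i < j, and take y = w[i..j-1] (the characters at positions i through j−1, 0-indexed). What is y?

00

State sequence: S0 -0-> S5 -1-> S4 -0-> S1 -0-> S4 -0-> S1 -1-> S2 -1-> S3 -1-> S1 -1-> S2 -0-> S0 -0-> S5
First repeat at step 4: S4 was already visited.

So i = 2, j = 4, giving x = w[0:2] = 01, y = w[2:4] = 00, z = w[4:11] = 0111100.
Check: |xy| = 4 ≤ 7 and |y| = 2 ≥ 1. Reading y takes A from S4 back to S4, so every xyⁱz is accepted.
Since A has 7 states, any run of length ≥ 7 visits 7+1 states, so by pigeonhole some state repeats within the first 7 steps — that repeat gives the pumpable loop.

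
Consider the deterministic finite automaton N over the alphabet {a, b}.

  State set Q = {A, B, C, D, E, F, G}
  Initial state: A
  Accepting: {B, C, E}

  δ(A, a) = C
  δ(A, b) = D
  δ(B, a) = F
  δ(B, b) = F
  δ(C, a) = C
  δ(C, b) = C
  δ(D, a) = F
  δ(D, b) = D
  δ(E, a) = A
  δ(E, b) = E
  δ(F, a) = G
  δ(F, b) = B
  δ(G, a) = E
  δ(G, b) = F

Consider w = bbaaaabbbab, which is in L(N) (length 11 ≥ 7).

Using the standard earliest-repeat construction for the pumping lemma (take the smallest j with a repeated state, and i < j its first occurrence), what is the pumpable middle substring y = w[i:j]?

b

Run of N on w = b b a a a a b b b a b:
  step 0: A  (start)
  step 1: D  (read b: A→D)
  step 2: D  (read b: D→D)   ← first repeat (D seen earlier)
  step 3: F  (read a: D→F)
  step 4: G  (read a: F→G)
  step 5: E  (read a: G→E)
  step 6: A  (read a: E→A)
  step 7: D  (read b: A→D)
  step 8: D  (read b: D→D)
  step 9: D  (read b: D→D)
  step 10: F  (read a: D→F)
  step 11: B  (read b: F→B)

So i = 1, j = 2, giving x = w[0:1] = b, y = w[1:2] = b, z = w[2:11] = aaaabbbab.
Check: |xy| = 2 ≤ 7 and |y| = 1 ≥ 1. Reading y takes N from D back to D, so every xyⁱz is accepted.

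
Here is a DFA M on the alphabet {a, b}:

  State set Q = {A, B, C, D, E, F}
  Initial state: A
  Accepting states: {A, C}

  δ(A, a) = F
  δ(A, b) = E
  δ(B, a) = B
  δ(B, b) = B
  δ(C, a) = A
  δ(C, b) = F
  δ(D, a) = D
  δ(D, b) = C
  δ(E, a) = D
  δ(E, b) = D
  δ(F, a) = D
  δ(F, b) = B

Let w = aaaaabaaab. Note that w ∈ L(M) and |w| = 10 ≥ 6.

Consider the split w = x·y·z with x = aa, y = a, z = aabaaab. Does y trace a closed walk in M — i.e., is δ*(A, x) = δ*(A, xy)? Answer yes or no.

yes

Run of M on the first 3 characters of w = a a a:
  step 0: A  (start)
  step 1: F  (read a: A→F)
  step 2: D  (read a: F→D)
  step 3: D  (read a: D→D)

After x (step 2): D. After xy (step 3): D.
They match, so y = a drives M around a cycle from D back to itself; pumping y any number of times keeps M in D before reading z, and xyⁱz ∈ L(M) for every i ≥ 0.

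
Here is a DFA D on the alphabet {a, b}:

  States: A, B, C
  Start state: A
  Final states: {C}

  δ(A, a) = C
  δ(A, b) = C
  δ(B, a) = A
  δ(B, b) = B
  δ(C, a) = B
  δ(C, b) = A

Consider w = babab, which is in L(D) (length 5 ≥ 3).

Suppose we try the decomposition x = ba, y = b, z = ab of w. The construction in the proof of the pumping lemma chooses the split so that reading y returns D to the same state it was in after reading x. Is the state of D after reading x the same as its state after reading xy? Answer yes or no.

State sequence: A -b-> C -a-> B -b-> B

After x (step 2): B. After xy (step 3): B.
They match, so y = b drives D around a cycle from B back to itself; pumping y any number of times keeps D in B before reading z, and xyⁱz ∈ L(D) for every i ≥ 0.

yes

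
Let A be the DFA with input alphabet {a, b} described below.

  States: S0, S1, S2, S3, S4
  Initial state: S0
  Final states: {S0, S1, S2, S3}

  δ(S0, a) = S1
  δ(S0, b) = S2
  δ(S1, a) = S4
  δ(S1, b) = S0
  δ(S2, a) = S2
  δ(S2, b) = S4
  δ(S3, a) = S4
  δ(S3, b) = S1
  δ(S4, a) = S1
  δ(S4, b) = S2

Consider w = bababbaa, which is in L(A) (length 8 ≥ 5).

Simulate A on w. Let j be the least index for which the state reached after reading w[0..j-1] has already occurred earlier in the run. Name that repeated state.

Run of A on w = b a b a b b a a:
  step 0: S0  (start)
  step 1: S2  (read b: S0→S2)
  step 2: S2  (read a: S2→S2)   ← first repeat (S2 seen earlier)
  step 3: S4  (read b: S2→S4)
  step 4: S1  (read a: S4→S1)
  step 5: S0  (read b: S1→S0)
  step 6: S2  (read b: S0→S2)
  step 7: S2  (read a: S2→S2)
  step 8: S2  (read a: S2→S2)

The earliest repeat is at step j = 2: A is in S2, which it already visited at step i = 1.
With |Q| = 5, pigeonhole forces a state repeat no later than step 5; the substring read between the first and second visits to that state can be pumped.

S2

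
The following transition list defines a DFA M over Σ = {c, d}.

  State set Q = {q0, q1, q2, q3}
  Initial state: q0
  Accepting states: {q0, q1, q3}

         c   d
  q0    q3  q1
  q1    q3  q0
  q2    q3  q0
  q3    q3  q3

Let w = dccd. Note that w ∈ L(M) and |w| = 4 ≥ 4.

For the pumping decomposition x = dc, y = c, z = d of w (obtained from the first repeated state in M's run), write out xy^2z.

xy^2z = dc·c·c·d = dcccd.
Reading y = c takes M from q3 back to q3, so after x·y·y the machine is still in q3, and z then leads to the accepting state q3. Hence dcccd ∈ L(M).

dcccd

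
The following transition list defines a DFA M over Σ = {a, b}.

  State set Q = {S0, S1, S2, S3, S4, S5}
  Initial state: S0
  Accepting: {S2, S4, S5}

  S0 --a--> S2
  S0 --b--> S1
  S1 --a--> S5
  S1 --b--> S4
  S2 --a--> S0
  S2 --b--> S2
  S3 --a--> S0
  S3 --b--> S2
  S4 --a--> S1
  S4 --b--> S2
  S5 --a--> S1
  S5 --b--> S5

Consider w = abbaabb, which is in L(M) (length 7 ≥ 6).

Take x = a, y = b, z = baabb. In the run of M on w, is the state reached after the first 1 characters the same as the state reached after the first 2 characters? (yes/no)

State sequence: S0 -a-> S2 -b-> S2

After x (step 1): S2. After xy (step 2): S2.
They match, so y = b drives M around a cycle from S2 back to itself; pumping y any number of times keeps M in S2 before reading z, and xyⁱz ∈ L(M) for every i ≥ 0.

yes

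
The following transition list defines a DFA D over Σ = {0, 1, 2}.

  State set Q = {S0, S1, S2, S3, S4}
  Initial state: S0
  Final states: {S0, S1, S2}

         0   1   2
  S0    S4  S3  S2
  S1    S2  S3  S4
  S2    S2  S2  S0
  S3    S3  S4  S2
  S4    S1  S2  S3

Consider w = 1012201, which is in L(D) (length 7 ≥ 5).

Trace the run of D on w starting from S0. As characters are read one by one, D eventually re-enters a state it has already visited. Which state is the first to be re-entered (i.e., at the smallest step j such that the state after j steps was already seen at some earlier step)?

S3

Run of D on w = 1 0 1 2 2 0 1:
  step 0: S0  (start)
  step 1: S3  (read 1: S0→S3)
  step 2: S3  (read 0: S3→S3)   ← first repeat (S3 seen earlier)
  step 3: S4  (read 1: S3→S4)
  step 4: S3  (read 2: S4→S3)
  step 5: S2  (read 2: S3→S2)
  step 6: S2  (read 0: S2→S2)
  step 7: S2  (read 1: S2→S2)

The earliest repeat is at step j = 2: D is in S3, which it already visited at step i = 1.
The DFA has 5 states, so the proof of the pumping lemma guarantees a repeated state among the first 5+1 visited; the segment between the two visits is the pumpable y.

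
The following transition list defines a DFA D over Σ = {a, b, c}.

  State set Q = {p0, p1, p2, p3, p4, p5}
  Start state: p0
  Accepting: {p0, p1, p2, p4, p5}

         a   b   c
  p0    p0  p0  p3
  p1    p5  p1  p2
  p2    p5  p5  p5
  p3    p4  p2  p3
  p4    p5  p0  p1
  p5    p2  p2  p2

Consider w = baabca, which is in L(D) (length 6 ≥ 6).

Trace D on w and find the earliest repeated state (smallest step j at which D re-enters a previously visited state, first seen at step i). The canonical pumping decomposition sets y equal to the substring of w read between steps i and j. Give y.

b

Run of D on w = b a a b c a:
  step 0: p0  (start)
  step 1: p0  (read b: p0→p0)   ← first repeat (p0 seen earlier)
  step 2: p0  (read a: p0→p0)
  step 3: p0  (read a: p0→p0)
  step 4: p0  (read b: p0→p0)
  step 5: p3  (read c: p0→p3)
  step 6: p4  (read a: p3→p4)

So i = 0, j = 1, giving x = w[0:0] = ε, y = w[0:1] = b, z = w[1:6] = aabca.
Check: |xy| = 1 ≤ 6 and |y| = 1 ≥ 1. Reading y takes D from p0 back to p0, so every xyⁱz is accepted.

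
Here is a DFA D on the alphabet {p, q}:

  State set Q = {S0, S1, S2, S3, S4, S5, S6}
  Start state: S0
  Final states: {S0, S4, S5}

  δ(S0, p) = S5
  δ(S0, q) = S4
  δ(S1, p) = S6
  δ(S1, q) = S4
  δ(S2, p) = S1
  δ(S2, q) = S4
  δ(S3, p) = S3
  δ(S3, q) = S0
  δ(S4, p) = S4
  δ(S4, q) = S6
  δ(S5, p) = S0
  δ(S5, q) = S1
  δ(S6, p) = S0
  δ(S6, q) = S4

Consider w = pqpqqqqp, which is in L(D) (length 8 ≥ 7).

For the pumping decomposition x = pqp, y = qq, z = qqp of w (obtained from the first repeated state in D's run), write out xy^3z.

pqpqqqqqqqqp

xy^3z = pqp·qq·qq·qq·qqp = pqpqqqqqqqqp.
Reading y = qq takes D from S6 back to S6, so after x·y·y·y the machine is still in S6, and z then leads to the accepting state S0. Hence pqpqqqqqqqqp ∈ L(D).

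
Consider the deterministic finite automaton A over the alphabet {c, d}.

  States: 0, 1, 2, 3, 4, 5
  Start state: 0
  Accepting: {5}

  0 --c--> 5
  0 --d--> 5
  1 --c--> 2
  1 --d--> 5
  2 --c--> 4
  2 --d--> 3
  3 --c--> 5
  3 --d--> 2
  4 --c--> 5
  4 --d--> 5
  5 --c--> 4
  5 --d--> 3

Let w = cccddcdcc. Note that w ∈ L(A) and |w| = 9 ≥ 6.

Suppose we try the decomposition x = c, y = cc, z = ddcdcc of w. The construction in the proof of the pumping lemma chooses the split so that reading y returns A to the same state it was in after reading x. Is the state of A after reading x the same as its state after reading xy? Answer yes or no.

State sequence: 0 -c-> 5 -c-> 4 -c-> 5

After x (step 1): 5. After xy (step 3): 5.
They match, so y = cc drives A around a cycle from 5 back to itself; pumping y any number of times keeps A in 5 before reading z, and xyⁱz ∈ L(A) for every i ≥ 0.

yes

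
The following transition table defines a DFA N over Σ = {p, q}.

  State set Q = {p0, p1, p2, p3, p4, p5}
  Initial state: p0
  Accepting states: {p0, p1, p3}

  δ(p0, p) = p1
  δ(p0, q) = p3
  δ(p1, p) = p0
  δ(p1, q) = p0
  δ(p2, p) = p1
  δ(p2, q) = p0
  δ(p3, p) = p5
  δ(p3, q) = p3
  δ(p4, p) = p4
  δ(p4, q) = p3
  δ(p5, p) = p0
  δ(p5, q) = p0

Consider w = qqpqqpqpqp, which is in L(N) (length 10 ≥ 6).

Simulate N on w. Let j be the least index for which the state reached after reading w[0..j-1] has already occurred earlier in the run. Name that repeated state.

p3

Run of N on w = q q p q q p q p q p:
  step 0: p0  (start)
  step 1: p3  (read q: p0→p3)
  step 2: p3  (read q: p3→p3)   ← first repeat (p3 seen earlier)
  step 3: p5  (read p: p3→p5)
  step 4: p0  (read q: p5→p0)
  step 5: p3  (read q: p0→p3)
  step 6: p5  (read p: p3→p5)
  step 7: p0  (read q: p5→p0)
  step 8: p1  (read p: p0→p1)
  step 9: p0  (read q: p1→p0)
  step 10: p1  (read p: p0→p1)

The earliest repeat is at step j = 2: N is in p3, which it already visited at step i = 1.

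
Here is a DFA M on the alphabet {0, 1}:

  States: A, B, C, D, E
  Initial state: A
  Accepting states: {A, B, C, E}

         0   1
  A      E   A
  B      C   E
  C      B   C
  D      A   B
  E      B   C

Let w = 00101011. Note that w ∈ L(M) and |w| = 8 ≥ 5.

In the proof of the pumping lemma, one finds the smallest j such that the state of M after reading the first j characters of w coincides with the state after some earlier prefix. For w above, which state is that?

E

State sequence: A -0-> E -0-> B -1-> E -0-> B -1-> E -0-> B -1-> E -1-> C
First repeat at step 3: E was already visited.

The earliest repeat is at step j = 3: M is in E, which it already visited at step i = 1.
Since M has 5 states, any run of length ≥ 5 visits 5+1 states, so by pigeonhole some state repeats within the first 5 steps — that repeat gives the pumpable loop.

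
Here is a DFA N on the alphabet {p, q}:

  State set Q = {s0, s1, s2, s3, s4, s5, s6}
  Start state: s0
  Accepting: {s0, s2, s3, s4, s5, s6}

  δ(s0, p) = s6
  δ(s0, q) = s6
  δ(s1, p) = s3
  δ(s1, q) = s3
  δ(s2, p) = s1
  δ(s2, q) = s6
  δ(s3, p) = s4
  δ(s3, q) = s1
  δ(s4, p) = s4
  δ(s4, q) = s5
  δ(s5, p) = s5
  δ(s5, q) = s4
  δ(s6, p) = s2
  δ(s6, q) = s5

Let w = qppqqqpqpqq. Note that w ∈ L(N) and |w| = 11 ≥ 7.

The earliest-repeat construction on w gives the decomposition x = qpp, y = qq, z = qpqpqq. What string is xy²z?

xy^2z = qpp·qq·qq·qpqpqq = qppqqqqqpqpqq.
Reading y = qq takes N from s1 back to s1, so after x·y·y the machine is still in s1, and z then leads to the accepting state s5. Hence qppqqqqqpqpqq ∈ L(N).

qppqqqqqpqpqq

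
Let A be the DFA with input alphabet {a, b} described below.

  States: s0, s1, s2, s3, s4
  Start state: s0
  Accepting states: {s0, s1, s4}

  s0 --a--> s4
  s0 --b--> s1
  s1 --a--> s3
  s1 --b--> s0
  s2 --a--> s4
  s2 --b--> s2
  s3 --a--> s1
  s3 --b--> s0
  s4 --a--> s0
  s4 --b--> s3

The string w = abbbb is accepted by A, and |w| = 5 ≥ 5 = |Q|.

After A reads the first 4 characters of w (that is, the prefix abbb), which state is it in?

s1

State sequence: s0 -a-> s4 -b-> s3 -b-> s0 -b-> s1

After reading 4 characters, A is in state s1.
(This kind of state-tracing is the core of the pumping-lemma construction: with 5 states, pigeonhole forces a repeat within the first 5 steps.)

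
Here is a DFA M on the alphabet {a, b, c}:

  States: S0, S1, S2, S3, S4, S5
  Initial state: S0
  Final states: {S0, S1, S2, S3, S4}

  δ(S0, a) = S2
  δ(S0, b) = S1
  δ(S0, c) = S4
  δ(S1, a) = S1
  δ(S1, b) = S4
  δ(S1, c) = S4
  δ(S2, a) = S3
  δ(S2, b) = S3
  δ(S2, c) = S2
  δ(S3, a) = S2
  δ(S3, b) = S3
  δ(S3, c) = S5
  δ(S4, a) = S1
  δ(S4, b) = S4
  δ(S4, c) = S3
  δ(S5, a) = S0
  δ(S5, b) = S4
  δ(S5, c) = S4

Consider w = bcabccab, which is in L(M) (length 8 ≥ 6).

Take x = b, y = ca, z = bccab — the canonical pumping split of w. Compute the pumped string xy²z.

xy^2z = b·ca·ca·bccab = bcacabccab.
Reading y = ca takes M from S1 back to S1, so after x·y·y the machine is still in S1, and z then leads to the accepting state S1. Hence bcacabccab ∈ L(M).

bcacabccab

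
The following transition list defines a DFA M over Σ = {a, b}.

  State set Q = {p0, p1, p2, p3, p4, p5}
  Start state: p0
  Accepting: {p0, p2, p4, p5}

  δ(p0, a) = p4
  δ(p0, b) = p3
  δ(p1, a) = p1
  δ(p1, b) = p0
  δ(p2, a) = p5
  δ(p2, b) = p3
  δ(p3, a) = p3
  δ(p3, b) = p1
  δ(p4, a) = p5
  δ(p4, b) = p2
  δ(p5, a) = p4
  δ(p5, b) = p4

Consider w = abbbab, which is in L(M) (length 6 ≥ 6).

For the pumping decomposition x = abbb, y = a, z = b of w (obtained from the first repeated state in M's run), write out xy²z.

abbbaab

xy^2z = abbb·a·a·b = abbbaab.
Reading y = a takes M from p1 back to p1, so after x·y·y the machine is still in p1, and z then leads to the accepting state p0. Hence abbbaab ∈ L(M).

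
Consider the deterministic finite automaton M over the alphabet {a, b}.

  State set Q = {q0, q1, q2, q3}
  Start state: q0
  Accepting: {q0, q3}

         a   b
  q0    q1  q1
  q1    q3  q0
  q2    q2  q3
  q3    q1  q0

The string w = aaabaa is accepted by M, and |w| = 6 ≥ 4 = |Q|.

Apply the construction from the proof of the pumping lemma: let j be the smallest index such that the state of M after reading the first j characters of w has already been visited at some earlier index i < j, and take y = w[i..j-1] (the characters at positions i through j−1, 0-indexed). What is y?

aa

State sequence: q0 -a-> q1 -a-> q3 -a-> q1 -b-> q0 -a-> q1 -a-> q3
First repeat at step 3: q1 was already visited.

So i = 1, j = 3, giving x = w[0:1] = a, y = w[1:3] = aa, z = w[3:6] = baa.
Check: |xy| = 3 ≤ 4 and |y| = 2 ≥ 1. Reading y takes M from q1 back to q1, so every xyⁱz is accepted.
Since M has 4 states, any run of length ≥ 4 visits 4+1 states, so by pigeonhole some state repeats within the first 4 steps — that repeat gives the pumpable loop.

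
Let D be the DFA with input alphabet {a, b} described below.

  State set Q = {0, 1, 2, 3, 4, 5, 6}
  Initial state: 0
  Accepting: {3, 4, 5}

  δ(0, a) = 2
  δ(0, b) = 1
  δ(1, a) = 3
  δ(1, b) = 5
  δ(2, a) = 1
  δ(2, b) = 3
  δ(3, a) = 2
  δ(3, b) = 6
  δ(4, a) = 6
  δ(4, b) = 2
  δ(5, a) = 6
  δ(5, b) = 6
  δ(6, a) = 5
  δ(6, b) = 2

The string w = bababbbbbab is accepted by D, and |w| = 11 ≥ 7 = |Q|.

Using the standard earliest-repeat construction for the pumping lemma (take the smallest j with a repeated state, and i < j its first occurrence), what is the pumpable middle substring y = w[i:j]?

ab

Run of D on w = b a b a b b b b b a b:
  step 0: 0  (start)
  step 1: 1  (read b: 0→1)
  step 2: 3  (read a: 1→3)
  step 3: 6  (read b: 3→6)
  step 4: 5  (read a: 6→5)
  step 5: 6  (read b: 5→6)   ← first repeat (6 seen earlier)
  step 6: 2  (read b: 6→2)
  step 7: 3  (read b: 2→3)
  step 8: 6  (read b: 3→6)
  step 9: 2  (read b: 6→2)
  step 10: 1  (read a: 2→1)
  step 11: 5  (read b: 1→5)

So i = 3, j = 5, giving x = w[0:3] = bab, y = w[3:5] = ab, z = w[5:11] = bbbbab.
Check: |xy| = 5 ≤ 7 and |y| = 2 ≥ 1. Reading y takes D from 6 back to 6, so every xyⁱz is accepted.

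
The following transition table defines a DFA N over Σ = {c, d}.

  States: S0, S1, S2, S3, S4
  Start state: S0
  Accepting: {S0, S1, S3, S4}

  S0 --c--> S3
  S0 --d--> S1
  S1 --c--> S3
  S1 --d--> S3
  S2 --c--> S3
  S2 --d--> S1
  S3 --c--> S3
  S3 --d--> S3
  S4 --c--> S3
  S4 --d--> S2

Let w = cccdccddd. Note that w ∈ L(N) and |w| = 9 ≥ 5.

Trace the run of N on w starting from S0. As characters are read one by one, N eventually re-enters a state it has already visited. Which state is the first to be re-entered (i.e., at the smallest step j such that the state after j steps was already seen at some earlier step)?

Run of N on w = c c c d c c d d d:
  step 0: S0  (start)
  step 1: S3  (read c: S0→S3)
  step 2: S3  (read c: S3→S3)   ← first repeat (S3 seen earlier)
  step 3: S3  (read c: S3→S3)
  step 4: S3  (read d: S3→S3)
  step 5: S3  (read c: S3→S3)
  step 6: S3  (read c: S3→S3)
  step 7: S3  (read d: S3→S3)
  step 8: S3  (read d: S3→S3)
  step 9: S3  (read d: S3→S3)

The earliest repeat is at step j = 2: N is in S3, which it already visited at step i = 1.
Since N has 5 states, any run of length ≥ 5 visits 5+1 states, so by pigeonhole some state repeats within the first 5 steps — that repeat gives the pumpable loop.

S3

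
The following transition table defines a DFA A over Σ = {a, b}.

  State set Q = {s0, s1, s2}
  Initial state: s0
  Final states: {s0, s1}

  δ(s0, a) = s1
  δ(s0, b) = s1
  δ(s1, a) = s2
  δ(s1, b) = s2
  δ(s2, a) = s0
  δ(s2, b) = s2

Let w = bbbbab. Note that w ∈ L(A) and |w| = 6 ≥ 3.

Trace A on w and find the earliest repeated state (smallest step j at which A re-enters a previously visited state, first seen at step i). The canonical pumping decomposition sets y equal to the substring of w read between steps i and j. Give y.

Run of A on w = b b b b a b:
  step 0: s0  (start)
  step 1: s1  (read b: s0→s1)
  step 2: s2  (read b: s1→s2)
  step 3: s2  (read b: s2→s2)   ← first repeat (s2 seen earlier)
  step 4: s2  (read b: s2→s2)
  step 5: s0  (read a: s2→s0)
  step 6: s1  (read b: s0→s1)

So i = 2, j = 3, giving x = w[0:2] = bb, y = w[2:3] = b, z = w[3:6] = bab.
Check: |xy| = 3 ≤ 3 and |y| = 1 ≥ 1. Reading y takes A from s2 back to s2, so every xyⁱz is accepted.
Pumping length from the standard proof: p = 3 (the number of states). The repeated state found above gives |xy| = j ≤ 3 and |y| = j − i ≥ 1.

b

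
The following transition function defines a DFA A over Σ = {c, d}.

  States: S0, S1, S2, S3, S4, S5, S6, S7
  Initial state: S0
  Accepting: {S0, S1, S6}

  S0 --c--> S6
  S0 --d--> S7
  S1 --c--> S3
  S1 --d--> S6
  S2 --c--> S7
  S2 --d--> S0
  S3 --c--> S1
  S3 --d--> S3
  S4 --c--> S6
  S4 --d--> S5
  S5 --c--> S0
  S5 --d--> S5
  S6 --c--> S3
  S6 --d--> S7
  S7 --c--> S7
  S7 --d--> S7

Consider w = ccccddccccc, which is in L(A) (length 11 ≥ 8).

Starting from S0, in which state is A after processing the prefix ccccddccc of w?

S1

Run of A on the first 9 characters of w = c c c c d d c c c:
  step 0: S0  (start)
  step 1: S6  (read c: S0→S6)
  step 2: S3  (read c: S6→S3)
  step 3: S1  (read c: S3→S1)
  step 4: S3  (read c: S1→S3)
  step 5: S3  (read d: S3→S3)
  step 6: S3  (read d: S3→S3)
  step 7: S1  (read c: S3→S1)
  step 8: S3  (read c: S1→S3)
  step 9: S1  (read c: S3→S1)

After reading 9 characters, A is in state S1.
(This kind of state-tracing is the core of the pumping-lemma construction: with 8 states, pigeonhole forces a repeat within the first 8 steps.)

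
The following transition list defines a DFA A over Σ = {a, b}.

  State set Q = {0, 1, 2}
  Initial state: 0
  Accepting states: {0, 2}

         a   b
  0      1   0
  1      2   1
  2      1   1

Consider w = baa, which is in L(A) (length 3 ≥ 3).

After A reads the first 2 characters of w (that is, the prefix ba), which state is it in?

1

State sequence: 0 -b-> 0 -a-> 1

After reading 2 characters, A is in state 1.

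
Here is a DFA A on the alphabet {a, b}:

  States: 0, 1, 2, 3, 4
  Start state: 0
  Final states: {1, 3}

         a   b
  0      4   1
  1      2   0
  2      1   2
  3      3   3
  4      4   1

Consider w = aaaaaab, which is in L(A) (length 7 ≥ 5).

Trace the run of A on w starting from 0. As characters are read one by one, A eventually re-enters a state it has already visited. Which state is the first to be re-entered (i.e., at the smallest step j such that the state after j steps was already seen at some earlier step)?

4

State sequence: 0 -a-> 4 -a-> 4 -a-> 4 -a-> 4 -a-> 4 -a-> 4 -b-> 1
First repeat at step 2: 4 was already visited.

The earliest repeat is at step j = 2: A is in 4, which it already visited at step i = 1.
Since A has 5 states, any run of length ≥ 5 visits 5+1 states, so by pigeonhole some state repeats within the first 5 steps — that repeat gives the pumpable loop.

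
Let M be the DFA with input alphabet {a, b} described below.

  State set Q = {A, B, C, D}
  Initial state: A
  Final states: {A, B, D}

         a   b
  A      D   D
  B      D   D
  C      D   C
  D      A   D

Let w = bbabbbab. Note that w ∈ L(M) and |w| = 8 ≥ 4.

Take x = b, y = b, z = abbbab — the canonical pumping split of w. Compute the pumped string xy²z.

xy^2z = b·b·b·abbbab = bbbabbbab.
Reading y = b takes M from D back to D, so after x·y·y the machine is still in D, and z then leads to the accepting state D. Hence bbbabbbab ∈ L(M).

bbbabbbab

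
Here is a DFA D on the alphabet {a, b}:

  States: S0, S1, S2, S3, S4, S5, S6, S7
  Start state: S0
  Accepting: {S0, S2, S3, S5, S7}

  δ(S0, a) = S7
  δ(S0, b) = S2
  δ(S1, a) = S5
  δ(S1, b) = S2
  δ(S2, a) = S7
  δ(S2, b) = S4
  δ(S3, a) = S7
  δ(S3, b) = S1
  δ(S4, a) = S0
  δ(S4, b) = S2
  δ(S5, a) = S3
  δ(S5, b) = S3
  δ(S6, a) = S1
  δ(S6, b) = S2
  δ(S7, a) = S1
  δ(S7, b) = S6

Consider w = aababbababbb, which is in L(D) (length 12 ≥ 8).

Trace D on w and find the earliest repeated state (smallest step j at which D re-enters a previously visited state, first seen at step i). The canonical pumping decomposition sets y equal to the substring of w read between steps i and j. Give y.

State sequence: S0 -a-> S7 -a-> S1 -b-> S2 -a-> S7 -b-> S6 -b-> S2 -a-> S7 -b-> S6 -a-> S1 -b-> S2 -b-> S4 -b-> S2
First repeat at step 4: S7 was already visited.

So i = 1, j = 4, giving x = w[0:1] = a, y = w[1:4] = aba, z = w[4:12] = bbababbb.
Check: |xy| = 4 ≤ 8 and |y| = 3 ≥ 1. Reading y takes D from S7 back to S7, so every xyⁱz is accepted.
The DFA has 8 states, so the proof of the pumping lemma guarantees a repeated state among the first 8+1 visited; the segment between the two visits is the pumpable y.

aba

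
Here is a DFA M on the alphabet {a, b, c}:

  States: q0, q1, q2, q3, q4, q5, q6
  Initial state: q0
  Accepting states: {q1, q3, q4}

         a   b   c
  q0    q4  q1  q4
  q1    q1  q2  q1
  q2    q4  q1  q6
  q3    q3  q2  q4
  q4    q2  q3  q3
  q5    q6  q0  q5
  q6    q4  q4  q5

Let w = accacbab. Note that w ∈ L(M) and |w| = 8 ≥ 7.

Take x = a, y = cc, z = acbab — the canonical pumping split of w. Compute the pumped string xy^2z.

accccacbab

xy^2z = a·cc·cc·acbab = accccacbab.
Reading y = cc takes M from q4 back to q4, so after x·y·y the machine is still in q4, and z then leads to the accepting state q1. Hence accccacbab ∈ L(M).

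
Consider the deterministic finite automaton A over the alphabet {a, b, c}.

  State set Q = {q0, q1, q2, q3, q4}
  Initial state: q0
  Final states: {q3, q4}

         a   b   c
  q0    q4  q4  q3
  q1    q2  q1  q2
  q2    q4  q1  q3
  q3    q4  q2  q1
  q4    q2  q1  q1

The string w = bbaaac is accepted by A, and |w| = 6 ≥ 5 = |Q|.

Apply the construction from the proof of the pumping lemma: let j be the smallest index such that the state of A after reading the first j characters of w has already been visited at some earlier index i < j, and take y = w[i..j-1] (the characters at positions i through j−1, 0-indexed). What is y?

State sequence: q0 -b-> q4 -b-> q1 -a-> q2 -a-> q4 -a-> q2 -c-> q3
First repeat at step 4: q4 was already visited.

So i = 1, j = 4, giving x = w[0:1] = b, y = w[1:4] = baa, z = w[4:6] = ac.
Check: |xy| = 4 ≤ 5 and |y| = 3 ≥ 1. Reading y takes A from q4 back to q4, so every xyⁱz is accepted.
Pumping length from the standard proof: p = 5 (the number of states). The repeated state found above gives |xy| = j ≤ 5 and |y| = j − i ≥ 1.

baa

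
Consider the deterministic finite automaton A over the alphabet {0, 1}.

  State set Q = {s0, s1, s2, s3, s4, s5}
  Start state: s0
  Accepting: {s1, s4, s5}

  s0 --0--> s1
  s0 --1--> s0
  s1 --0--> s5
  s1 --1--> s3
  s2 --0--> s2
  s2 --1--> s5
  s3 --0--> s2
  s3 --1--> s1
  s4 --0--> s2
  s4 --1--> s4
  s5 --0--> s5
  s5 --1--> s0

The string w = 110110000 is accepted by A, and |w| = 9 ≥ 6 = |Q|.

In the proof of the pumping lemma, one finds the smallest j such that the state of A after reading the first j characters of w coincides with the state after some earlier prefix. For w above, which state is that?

s0

Run of A on w = 1 1 0 1 1 0 0 0 0:
  step 0: s0  (start)
  step 1: s0  (read 1: s0→s0)   ← first repeat (s0 seen earlier)
  step 2: s0  (read 1: s0→s0)
  step 3: s1  (read 0: s0→s1)
  step 4: s3  (read 1: s1→s3)
  step 5: s1  (read 1: s3→s1)
  step 6: s5  (read 0: s1→s5)
  step 7: s5  (read 0: s5→s5)
  step 8: s5  (read 0: s5→s5)
  step 9: s5  (read 0: s5→s5)

The earliest repeat is at step j = 1: A is in s0, which it already visited at step i = 0.
Since A has 6 states, any run of length ≥ 6 visits 6+1 states, so by pigeonhole some state repeats within the first 6 steps — that repeat gives the pumpable loop.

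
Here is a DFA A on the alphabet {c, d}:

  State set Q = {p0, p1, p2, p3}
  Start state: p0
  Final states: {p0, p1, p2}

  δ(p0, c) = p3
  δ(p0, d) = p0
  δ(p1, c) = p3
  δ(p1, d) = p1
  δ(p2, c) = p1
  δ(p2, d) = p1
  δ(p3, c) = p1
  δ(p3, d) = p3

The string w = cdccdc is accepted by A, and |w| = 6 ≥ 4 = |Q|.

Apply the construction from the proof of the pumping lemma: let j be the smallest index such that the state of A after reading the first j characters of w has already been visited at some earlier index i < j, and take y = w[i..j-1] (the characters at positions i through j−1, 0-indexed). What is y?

d

Run of A on w = c d c c d c:
  step 0: p0  (start)
  step 1: p3  (read c: p0→p3)
  step 2: p3  (read d: p3→p3)   ← first repeat (p3 seen earlier)
  step 3: p1  (read c: p3→p1)
  step 4: p3  (read c: p1→p3)
  step 5: p3  (read d: p3→p3)
  step 6: p1  (read c: p3→p1)

So i = 1, j = 2, giving x = w[0:1] = c, y = w[1:2] = d, z = w[2:6] = ccdc.
Check: |xy| = 2 ≤ 4 and |y| = 1 ≥ 1. Reading y takes A from p3 back to p3, so every xyⁱz is accepted.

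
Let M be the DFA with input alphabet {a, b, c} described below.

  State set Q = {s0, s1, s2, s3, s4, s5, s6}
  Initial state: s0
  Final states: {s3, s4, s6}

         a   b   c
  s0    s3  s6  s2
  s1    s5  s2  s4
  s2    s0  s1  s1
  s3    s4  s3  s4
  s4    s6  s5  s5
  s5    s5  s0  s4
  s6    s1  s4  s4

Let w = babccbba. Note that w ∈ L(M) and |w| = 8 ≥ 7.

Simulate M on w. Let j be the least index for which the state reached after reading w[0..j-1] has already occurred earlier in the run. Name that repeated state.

Run of M on w = b a b c c b b a:
  step 0: s0  (start)
  step 1: s6  (read b: s0→s6)
  step 2: s1  (read a: s6→s1)
  step 3: s2  (read b: s1→s2)
  step 4: s1  (read c: s2→s1)   ← first repeat (s1 seen earlier)
  step 5: s4  (read c: s1→s4)
  step 6: s5  (read b: s4→s5)
  step 7: s0  (read b: s5→s0)
  step 8: s3  (read a: s0→s3)

The earliest repeat is at step j = 4: M is in s1, which it already visited at step i = 2.
The DFA has 7 states, so the proof of the pumping lemma guarantees a repeated state among the first 7+1 visited; the segment between the two visits is the pumpable y.

s1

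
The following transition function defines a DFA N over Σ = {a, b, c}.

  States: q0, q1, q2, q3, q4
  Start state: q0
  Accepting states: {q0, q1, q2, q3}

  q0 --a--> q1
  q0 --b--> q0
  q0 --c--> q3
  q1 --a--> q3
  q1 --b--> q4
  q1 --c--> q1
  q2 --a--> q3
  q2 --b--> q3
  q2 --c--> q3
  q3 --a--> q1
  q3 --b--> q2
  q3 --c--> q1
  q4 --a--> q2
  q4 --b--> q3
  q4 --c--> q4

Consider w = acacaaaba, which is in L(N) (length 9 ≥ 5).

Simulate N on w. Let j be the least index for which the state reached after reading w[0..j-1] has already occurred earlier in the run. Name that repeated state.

State sequence: q0 -a-> q1 -c-> q1 -a-> q3 -c-> q1 -a-> q3 -a-> q1 -a-> q3 -b-> q2 -a-> q3
First repeat at step 2: q1 was already visited.

The earliest repeat is at step j = 2: N is in q1, which it already visited at step i = 1.
Pumping length from the standard proof: p = 5 (the number of states). The repeated state found above gives |xy| = j ≤ 5 and |y| = j − i ≥ 1.

q1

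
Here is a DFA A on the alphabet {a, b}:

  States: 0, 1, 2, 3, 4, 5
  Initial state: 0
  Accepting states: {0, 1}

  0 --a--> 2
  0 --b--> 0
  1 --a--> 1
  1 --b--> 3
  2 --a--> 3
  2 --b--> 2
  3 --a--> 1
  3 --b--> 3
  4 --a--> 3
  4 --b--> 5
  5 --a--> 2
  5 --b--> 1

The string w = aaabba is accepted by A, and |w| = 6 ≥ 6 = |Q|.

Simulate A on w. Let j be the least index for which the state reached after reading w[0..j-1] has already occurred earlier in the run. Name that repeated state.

3

State sequence: 0 -a-> 2 -a-> 3 -a-> 1 -b-> 3 -b-> 3 -a-> 1
First repeat at step 4: 3 was already visited.

The earliest repeat is at step j = 4: A is in 3, which it already visited at step i = 2.
The DFA has 6 states, so the proof of the pumping lemma guarantees a repeated state among the first 6+1 visited; the segment between the two visits is the pumpable y.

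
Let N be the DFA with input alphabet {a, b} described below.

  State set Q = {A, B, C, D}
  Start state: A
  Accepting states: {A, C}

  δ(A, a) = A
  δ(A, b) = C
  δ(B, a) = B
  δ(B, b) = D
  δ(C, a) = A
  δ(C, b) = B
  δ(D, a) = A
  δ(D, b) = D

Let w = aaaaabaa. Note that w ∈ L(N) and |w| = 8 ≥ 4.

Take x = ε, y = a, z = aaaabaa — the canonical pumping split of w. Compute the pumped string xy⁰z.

aaaabaa

xy⁰z = xz = ε·aaaabaa = aaaabaa.
Reading y = a takes N from A back to A, so after x the machine is still in A, and z then leads to the accepting state A. Hence aaaabaa ∈ L(N).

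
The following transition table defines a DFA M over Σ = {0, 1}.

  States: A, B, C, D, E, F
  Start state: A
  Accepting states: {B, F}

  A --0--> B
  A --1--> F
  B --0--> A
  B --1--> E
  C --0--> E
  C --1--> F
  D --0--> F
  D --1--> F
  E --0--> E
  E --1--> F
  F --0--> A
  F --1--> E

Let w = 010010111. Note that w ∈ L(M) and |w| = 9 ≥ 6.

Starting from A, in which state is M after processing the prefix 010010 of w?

State sequence: A -0-> B -1-> E -0-> E -0-> E -1-> F -0-> A

After reading 6 characters, M is in state A.

A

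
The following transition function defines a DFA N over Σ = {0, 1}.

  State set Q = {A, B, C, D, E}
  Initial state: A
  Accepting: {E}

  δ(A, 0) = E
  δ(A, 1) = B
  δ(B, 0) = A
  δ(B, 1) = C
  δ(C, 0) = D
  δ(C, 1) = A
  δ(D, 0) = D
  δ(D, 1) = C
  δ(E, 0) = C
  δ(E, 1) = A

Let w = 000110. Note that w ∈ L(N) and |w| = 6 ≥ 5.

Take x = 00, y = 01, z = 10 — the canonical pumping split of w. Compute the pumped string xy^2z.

00010110

xy^2z = 00·01·01·10 = 00010110.
Reading y = 01 takes N from C back to C, so after x·y·y the machine is still in C, and z then leads to the accepting state E. Hence 00010110 ∈ L(N).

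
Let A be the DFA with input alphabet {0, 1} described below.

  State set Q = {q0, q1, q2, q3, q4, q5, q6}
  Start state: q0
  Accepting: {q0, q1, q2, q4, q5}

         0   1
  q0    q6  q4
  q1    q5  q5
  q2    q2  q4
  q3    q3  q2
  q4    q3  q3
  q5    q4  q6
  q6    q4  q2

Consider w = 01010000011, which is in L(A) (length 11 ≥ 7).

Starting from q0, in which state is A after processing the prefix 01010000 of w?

q3

Run of A on the first 8 characters of w = 0 1 0 1 0 0 0 0:
  step 0: q0  (start)
  step 1: q6  (read 0: q0→q6)
  step 2: q2  (read 1: q6→q2)
  step 3: q2  (read 0: q2→q2)
  step 4: q4  (read 1: q2→q4)
  step 5: q3  (read 0: q4→q3)
  step 6: q3  (read 0: q3→q3)
  step 7: q3  (read 0: q3→q3)
  step 8: q3  (read 0: q3→q3)

After reading 8 characters, A is in state q3.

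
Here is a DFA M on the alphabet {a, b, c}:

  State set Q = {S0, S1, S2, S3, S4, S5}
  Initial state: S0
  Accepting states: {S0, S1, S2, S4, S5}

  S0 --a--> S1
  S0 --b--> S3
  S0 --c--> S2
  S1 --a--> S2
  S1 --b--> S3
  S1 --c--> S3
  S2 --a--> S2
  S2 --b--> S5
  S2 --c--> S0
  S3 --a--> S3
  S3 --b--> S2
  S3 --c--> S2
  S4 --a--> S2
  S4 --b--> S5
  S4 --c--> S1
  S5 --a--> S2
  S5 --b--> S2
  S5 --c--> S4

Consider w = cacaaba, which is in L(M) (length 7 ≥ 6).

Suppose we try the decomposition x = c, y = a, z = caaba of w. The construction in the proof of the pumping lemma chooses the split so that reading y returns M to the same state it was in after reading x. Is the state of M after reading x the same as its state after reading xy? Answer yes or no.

yes

State sequence: S0 -c-> S2 -a-> S2

After x (step 1): S2. After xy (step 2): S2.
They match, so y = a drives M around a cycle from S2 back to itself; pumping y any number of times keeps M in S2 before reading z, and xyⁱz ∈ L(M) for every i ≥ 0.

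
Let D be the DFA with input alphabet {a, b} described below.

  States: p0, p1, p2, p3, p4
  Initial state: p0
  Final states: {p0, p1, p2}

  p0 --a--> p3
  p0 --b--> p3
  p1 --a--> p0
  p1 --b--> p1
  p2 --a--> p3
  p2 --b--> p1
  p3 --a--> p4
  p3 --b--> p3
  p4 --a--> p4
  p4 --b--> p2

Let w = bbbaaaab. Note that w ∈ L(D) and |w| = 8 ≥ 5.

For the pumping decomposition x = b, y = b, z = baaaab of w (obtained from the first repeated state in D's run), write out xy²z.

bbbbaaaab

xy^2z = b·b·b·baaaab = bbbbaaaab.
Reading y = b takes D from p3 back to p3, so after x·y·y the machine is still in p3, and z then leads to the accepting state p2. Hence bbbbaaaab ∈ L(D).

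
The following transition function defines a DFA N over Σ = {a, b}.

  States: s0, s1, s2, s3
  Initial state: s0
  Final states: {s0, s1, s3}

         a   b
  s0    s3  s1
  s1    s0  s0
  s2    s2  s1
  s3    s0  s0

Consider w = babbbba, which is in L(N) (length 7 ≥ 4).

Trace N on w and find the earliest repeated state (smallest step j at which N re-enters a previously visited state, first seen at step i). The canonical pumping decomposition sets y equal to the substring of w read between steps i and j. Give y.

State sequence: s0 -b-> s1 -a-> s0 -b-> s1 -b-> s0 -b-> s1 -b-> s0 -a-> s3
First repeat at step 2: s0 was already visited.

So i = 0, j = 2, giving x = w[0:0] = ε, y = w[0:2] = ba, z = w[2:7] = bbbba.
Check: |xy| = 2 ≤ 4 and |y| = 2 ≥ 1. Reading y takes N from s0 back to s0, so every xyⁱz is accepted.
Since N has 4 states, any run of length ≥ 4 visits 4+1 states, so by pigeonhole some state repeats within the first 4 steps — that repeat gives the pumpable loop.

ba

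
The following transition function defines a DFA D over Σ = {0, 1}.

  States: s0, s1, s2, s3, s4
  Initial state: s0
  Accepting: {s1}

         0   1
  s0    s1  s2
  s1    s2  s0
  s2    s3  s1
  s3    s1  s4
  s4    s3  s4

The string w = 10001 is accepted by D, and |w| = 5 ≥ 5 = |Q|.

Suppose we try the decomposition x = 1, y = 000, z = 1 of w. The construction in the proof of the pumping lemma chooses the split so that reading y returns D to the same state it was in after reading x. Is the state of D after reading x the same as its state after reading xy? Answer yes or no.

yes

Run of D on the first 4 characters of w = 1 0 0 0:
  step 0: s0  (start)
  step 1: s2  (read 1: s0→s2)
  step 2: s3  (read 0: s2→s3)
  step 3: s1  (read 0: s3→s1)
  step 4: s2  (read 0: s1→s2)

After x (step 1): s2. After xy (step 4): s2.
They match, so y = 000 drives D around a cycle from s2 back to itself; pumping y any number of times keeps D in s2 before reading z, and xyⁱz ∈ L(D) for every i ≥ 0.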